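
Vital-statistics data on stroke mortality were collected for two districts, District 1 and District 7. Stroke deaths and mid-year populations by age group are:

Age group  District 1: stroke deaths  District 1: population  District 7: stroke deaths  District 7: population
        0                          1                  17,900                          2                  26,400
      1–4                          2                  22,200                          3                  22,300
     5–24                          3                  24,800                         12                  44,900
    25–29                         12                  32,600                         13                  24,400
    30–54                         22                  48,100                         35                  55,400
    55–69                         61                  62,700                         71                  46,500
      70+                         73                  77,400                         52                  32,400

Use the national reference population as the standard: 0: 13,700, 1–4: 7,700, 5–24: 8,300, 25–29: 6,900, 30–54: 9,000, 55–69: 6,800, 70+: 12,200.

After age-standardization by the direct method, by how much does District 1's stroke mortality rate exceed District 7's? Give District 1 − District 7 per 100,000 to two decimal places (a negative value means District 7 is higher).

Age-specific rates per 100,000 for District 1: 5.59, 9.01, 12.10, 36.81, 45.74, 97.29, 94.32.
For District 7: 7.58, 13.45, 26.73, 53.28, 63.18, 152.69, 160.49.
Standard total = 64,600; weights = 0.2121, 0.1192, 0.1285, 0.1068, 0.1393, 0.1053, 0.1889.
District 1: 0.2121×5.59 + 0.1192×9.01 + 0.1285×12.10 + 0.1068×36.81 + 0.1393×45.74 + 0.1053×97.29 + 0.1889×94.32 = 42.1695 per 100,000.
District 7: 0.2121×7.58 + 0.1192×13.45 + 0.1285×26.73 + 0.1068×53.28 + 0.1393×63.18 + 0.1053×152.69 + 0.1889×160.49 = 67.5189 per 100,000.
Difference = 42.1695 − 67.5189 = -25.3494.

-25.35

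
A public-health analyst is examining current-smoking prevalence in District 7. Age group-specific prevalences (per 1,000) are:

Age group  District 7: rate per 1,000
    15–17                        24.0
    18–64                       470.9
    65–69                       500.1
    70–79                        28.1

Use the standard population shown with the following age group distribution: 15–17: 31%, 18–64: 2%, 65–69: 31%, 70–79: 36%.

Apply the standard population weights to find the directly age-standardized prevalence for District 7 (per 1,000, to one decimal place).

Standard weights: 0.31, 0.02, 0.31, 0.36.
Standardized rate: 0.3100×24.0 + 0.0200×470.9 + 0.3100×500.1 + 0.3600×28.1 = 182.0050 per 1,000.

182.0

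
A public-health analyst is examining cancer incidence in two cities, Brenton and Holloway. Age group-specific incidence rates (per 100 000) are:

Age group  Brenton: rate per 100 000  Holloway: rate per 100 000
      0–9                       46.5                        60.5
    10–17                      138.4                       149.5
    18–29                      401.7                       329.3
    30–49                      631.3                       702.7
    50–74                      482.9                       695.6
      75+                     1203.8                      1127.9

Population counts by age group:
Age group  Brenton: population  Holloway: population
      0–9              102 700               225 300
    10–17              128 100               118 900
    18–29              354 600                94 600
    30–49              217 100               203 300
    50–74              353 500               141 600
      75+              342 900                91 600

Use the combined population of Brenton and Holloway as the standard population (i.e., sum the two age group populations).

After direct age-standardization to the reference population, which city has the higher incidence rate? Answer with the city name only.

Holloway

Combined standard total = 2 374 200; weights = 0.1382, 0.1040, 0.1892, 0.1771, 0.2085, 0.1830.
Brenton: 0.1382×46.5 + 0.1040×138.4 + 0.1892×401.7 + 0.1771×631.3 + 0.2085×482.9 + 0.1830×1203.8 = 529.6158 per 100 000.
Holloway: 0.1382×60.5 + 0.1040×149.5 + 0.1892×329.3 + 0.1771×702.7 + 0.2085×695.6 + 0.1830×1127.9 = 562.1141 per 100 000.
The crude rates (590.76 vs 465.25) would put Brenton higher, but that reflects its age composition; once standardized to a common age structure, Holloway has the higher underlying rate.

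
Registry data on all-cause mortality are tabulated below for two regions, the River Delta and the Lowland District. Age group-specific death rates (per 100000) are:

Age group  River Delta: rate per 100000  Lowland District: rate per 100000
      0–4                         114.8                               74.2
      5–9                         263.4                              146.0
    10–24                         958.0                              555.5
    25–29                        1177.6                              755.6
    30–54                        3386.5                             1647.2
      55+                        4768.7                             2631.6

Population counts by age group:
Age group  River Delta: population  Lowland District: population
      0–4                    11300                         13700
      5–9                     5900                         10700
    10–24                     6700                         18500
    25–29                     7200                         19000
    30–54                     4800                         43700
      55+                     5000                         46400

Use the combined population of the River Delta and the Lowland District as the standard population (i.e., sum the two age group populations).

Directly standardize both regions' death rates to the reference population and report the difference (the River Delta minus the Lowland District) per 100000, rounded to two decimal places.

Combined standard total = 192900; weights = 0.1296, 0.0861, 0.1306, 0.1358, 0.2514, 0.2665.
The River Delta: 0.1296×114.8 + 0.0861×263.4 + 0.1306×958.0 + 0.1358×1177.6 + 0.2514×3386.5 + 0.2665×4768.7 = 2444.7568 per 100000.
The Lowland District: 0.1296×74.2 + 0.0861×146.0 + 0.1306×555.5 + 0.1358×755.6 + 0.2514×1647.2 + 0.2665×2631.6 = 1312.7390 per 100000.
Difference = 2444.7568 − 1312.7390 = 1132.0178.

1132.02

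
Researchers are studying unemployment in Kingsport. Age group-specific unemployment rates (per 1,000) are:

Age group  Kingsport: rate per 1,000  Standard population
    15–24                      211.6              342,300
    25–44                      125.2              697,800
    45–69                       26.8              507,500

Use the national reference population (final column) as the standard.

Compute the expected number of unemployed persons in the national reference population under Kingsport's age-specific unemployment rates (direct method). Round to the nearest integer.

Expected unemployed persons = Σ (standard pop × age-specific rate ÷ 1,000)
= 342,300×211.6/1,000 + 697,800×125.2/1,000 + 507,500×26.8/1,000
= 72430.68 + 87364.56 + 13601.00 = 173396.24.

173396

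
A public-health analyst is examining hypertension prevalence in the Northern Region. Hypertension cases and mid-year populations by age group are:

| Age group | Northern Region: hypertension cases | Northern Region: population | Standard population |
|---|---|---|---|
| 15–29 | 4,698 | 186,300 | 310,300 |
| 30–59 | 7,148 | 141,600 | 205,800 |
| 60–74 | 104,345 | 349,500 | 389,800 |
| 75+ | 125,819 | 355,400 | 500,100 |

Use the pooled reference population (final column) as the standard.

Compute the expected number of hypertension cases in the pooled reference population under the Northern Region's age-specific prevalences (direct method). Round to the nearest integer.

311636

Age-specific rates per 1,000 for the Northern Region: 25.217, 50.480, 298.555, 354.021.
Expected hypertension cases = Σ (standard pop × age-specific rate ÷ 1,000)
= 310,300×25.217/1,000 + 205,800×50.480/1,000 + 389,800×298.555/1,000 + 500,100×354.021/1,000
= 7824.96 + 10388.83 + 116376.77 + 177045.81 = 311636.37.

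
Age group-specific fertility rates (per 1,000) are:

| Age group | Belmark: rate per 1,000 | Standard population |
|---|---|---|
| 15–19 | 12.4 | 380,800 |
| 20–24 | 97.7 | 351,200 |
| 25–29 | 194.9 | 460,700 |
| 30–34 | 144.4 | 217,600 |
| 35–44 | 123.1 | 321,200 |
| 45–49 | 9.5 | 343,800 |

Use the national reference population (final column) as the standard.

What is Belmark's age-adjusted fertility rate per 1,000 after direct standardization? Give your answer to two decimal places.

Standard total = 2,075,300; weights = 0.1835, 0.1692, 0.2220, 0.1049, 0.1548, 0.1657.
Standardized rate: 0.1835×12.4 + 0.1692×97.7 + 0.2220×194.9 + 0.1049×144.4 + 0.1548×123.1 + 0.1657×9.5 = 97.8422 per 1,000.

97.84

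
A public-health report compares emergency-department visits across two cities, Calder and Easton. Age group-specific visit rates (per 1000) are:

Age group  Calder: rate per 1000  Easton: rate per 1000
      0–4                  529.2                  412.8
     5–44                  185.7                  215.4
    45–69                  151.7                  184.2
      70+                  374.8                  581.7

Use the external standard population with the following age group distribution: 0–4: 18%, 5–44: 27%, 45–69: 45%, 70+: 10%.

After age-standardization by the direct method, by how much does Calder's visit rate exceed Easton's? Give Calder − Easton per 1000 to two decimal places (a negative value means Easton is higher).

-22.38

Standard weights: 0.18, 0.27, 0.45, 0.10.
Calder: 0.1800×529.2 + 0.2700×185.7 + 0.4500×151.7 + 0.1000×374.8 = 251.1400 per 1000.
Easton: 0.1800×412.8 + 0.2700×215.4 + 0.4500×184.2 + 0.1000×581.7 = 273.5220 per 1000.
Difference = 251.1400 − 273.5220 = -22.3820.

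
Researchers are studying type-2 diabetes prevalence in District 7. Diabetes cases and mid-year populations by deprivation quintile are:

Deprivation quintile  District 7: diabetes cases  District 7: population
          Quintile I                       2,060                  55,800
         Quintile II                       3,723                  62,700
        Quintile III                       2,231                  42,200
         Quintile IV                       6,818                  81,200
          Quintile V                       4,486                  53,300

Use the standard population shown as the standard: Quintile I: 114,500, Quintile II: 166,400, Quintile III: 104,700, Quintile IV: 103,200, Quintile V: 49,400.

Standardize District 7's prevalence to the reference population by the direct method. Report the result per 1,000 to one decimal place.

60.3

Deprivation-specific rates per 1,000 for District 7: 36.918, 59.378, 52.867, 83.966, 84.165.
Standard total = 538,200; weights = 0.2127, 0.3092, 0.1945, 0.1918, 0.0918.
Standardized rate: 0.2127×36.918 + 0.3092×59.378 + 0.1945×52.867 + 0.1918×83.966 + 0.0918×84.165 = 60.3229 per 1,000.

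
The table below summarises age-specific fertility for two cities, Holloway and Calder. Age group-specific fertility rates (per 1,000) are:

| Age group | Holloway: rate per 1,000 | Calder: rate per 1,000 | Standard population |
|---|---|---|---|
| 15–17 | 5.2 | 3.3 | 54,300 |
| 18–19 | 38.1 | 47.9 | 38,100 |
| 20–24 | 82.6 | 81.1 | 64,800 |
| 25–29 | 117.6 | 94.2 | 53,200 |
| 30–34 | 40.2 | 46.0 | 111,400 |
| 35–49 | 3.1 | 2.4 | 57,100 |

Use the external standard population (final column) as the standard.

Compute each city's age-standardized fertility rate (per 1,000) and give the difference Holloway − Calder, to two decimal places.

Standard total = 378,900; weights = 0.1433, 0.1006, 0.1710, 0.1404, 0.2940, 0.1507.
Holloway: 0.1433×5.2 + 0.1006×38.1 + 0.1710×82.6 + 0.1404×117.6 + 0.2940×40.2 + 0.1507×3.1 = 47.5008 per 1,000.
Calder: 0.1433×3.3 + 0.1006×47.9 + 0.1710×81.1 + 0.1404×94.2 + 0.2940×46.0 + 0.1507×2.4 = 46.2717 per 1,000.
Difference = 47.5008 − 46.2717 = 1.2291.

1.23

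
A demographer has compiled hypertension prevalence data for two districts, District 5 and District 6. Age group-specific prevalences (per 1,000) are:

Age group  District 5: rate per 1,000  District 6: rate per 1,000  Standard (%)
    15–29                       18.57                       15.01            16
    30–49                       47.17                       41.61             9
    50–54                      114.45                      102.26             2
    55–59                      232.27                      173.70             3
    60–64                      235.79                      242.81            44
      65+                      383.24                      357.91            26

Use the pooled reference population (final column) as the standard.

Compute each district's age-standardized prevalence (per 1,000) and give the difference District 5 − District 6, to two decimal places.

6.57

Standard weights: 0.16, 0.09, 0.02, 0.03, 0.44, 0.26.
District 5: 0.1600×18.57 + 0.0900×47.17 + 0.0200×114.45 + 0.0300×232.27 + 0.4400×235.79 + 0.2600×383.24 = 219.8636 per 1,000.
District 6: 0.1600×15.01 + 0.0900×41.61 + 0.0200×102.26 + 0.0300×173.70 + 0.4400×242.81 + 0.2600×357.91 = 213.2957 per 1,000.
Difference = 219.8636 − 213.2957 = 6.5679.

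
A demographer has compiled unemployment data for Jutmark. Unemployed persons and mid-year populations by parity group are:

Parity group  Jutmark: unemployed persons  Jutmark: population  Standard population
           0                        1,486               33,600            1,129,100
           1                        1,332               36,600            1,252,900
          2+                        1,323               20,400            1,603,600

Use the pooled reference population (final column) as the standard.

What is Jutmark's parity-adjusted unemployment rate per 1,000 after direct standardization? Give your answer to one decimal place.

50.1

Parity-specific rates per 1,000 for Jutmark: 44.226, 36.393, 64.853.
Standard total = 3,985,600; weights = 0.2833, 0.3144, 0.4023.
Standardized rate: 0.2833×44.226 + 0.3144×36.393 + 0.4023×64.853 = 50.0631 per 1,000.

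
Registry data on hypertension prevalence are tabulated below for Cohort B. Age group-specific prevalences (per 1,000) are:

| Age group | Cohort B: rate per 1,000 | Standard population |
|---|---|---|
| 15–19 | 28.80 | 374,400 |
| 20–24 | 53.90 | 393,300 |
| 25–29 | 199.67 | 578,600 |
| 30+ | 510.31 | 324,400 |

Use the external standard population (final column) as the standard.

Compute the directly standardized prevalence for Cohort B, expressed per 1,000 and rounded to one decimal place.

187.4

Standard total = 1,670,700; weights = 0.2241, 0.2354, 0.3463, 0.1942.
Standardized rate: 0.2241×28.80 + 0.2354×53.90 + 0.3463×199.67 + 0.1942×510.31 = 187.3797 per 1,000.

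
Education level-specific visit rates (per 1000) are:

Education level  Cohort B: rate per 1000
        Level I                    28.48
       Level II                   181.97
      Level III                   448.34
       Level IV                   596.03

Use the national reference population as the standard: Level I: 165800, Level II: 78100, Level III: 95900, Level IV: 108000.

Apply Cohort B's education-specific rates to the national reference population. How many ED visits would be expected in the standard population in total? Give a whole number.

126301

Expected ED visits = Σ (standard pop × education-specific rate ÷ 1000)
= 165800×28.48/1000 + 78100×181.97/1000 + 95900×448.34/1000 + 108000×596.03/1000
= 4721.98 + 14211.86 + 42995.81 + 64371.24 = 126300.89.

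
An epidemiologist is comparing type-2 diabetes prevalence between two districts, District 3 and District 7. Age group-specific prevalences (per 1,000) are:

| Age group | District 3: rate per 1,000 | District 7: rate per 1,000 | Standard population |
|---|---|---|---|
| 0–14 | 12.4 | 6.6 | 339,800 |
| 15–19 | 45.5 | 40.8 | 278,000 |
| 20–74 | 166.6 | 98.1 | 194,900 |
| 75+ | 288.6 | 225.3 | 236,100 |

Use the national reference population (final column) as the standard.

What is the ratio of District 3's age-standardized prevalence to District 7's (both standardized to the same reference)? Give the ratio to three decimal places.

Standard total = 1,048,800; weights = 0.3240, 0.2651, 0.1858, 0.2251.
District 3: 0.3240×12.4 + 0.2651×45.5 + 0.1858×166.6 + 0.2251×288.6 = 112.0055 per 1,000.
District 7: 0.3240×6.6 + 0.2651×40.8 + 0.1858×98.1 + 0.2251×225.3 = 81.9013 per 1,000.
Ratio = 112.0055 ÷ 81.9013 = 1.36757.

1.368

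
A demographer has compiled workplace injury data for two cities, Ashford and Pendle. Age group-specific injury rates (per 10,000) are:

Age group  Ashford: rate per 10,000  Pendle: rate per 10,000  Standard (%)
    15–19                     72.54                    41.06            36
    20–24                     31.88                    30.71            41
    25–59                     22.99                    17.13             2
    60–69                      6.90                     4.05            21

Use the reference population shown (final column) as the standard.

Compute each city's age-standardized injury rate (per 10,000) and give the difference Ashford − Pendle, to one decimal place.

Standard weights: 0.36, 0.41, 0.02, 0.21.
Ashford: 0.3600×72.54 + 0.4100×31.88 + 0.0200×22.99 + 0.2100×6.90 = 41.0940 per 10,000.
Pendle: 0.3600×41.06 + 0.4100×30.71 + 0.0200×17.13 + 0.2100×4.05 = 28.5658 per 10,000.
Difference = 41.0940 − 28.5658 = 12.5282.

12.5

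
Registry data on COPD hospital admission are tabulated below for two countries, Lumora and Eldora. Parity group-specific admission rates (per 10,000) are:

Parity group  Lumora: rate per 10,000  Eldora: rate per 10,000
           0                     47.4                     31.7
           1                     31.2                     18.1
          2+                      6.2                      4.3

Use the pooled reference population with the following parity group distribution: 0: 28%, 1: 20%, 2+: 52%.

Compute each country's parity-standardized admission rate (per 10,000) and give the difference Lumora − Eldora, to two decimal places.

Standard weights: 0.28, 0.20, 0.52.
Lumora: 0.2800×47.4 + 0.2000×31.2 + 0.5200×6.2 = 22.7360 per 10,000.
Eldora: 0.2800×31.7 + 0.2000×18.1 + 0.5200×4.3 = 14.7320 per 10,000.
Difference = 22.7360 − 14.7320 = 8.0040.

8.00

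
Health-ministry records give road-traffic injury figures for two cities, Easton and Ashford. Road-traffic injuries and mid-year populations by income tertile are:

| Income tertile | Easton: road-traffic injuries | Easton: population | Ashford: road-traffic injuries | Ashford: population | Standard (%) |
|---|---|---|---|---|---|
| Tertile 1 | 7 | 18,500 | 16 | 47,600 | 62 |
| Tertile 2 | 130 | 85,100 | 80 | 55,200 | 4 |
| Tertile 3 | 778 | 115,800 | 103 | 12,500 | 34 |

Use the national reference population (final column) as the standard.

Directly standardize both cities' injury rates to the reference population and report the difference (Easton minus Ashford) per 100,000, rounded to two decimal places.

-48.80

Income-specific rates per 100,000 for Easton: 37.84, 152.76, 671.85.
For Ashford: 33.61, 144.93, 824.00.
Standard weights: 0.62, 0.04, 0.34.
Easton: 0.6200×37.84 + 0.0400×152.76 + 0.3400×671.85 = 257.9982 per 100,000.
Ashford: 0.6200×33.61 + 0.0400×144.93 + 0.3400×824.00 = 306.7974 per 100,000.
Difference = 257.9982 − 306.7974 = -48.7992.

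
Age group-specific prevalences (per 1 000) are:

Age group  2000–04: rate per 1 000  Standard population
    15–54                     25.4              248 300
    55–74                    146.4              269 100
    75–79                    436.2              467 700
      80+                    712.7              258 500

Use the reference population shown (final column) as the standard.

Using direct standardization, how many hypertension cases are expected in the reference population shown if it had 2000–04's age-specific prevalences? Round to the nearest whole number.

Expected hypertension cases = Σ (standard pop × age-specific rate ÷ 1 000)
= 248 300×25.4/1 000 + 269 100×146.4/1 000 + 467 700×436.2/1 000 + 258 500×712.7/1 000
= 6306.82 + 39396.24 + 204010.74 + 184232.95 = 433946.75.

433947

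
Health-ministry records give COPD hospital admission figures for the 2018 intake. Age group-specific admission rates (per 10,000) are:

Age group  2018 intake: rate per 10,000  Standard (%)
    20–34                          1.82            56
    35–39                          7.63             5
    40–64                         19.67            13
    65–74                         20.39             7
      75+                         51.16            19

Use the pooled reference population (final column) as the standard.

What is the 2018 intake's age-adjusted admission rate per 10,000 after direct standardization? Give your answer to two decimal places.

15.11

Standard weights: 0.56, 0.05, 0.13, 0.07, 0.19.
Standardized rate: 0.5600×1.82 + 0.0500×7.63 + 0.1300×19.67 + 0.0700×20.39 + 0.1900×51.16 = 15.1055 per 10,000.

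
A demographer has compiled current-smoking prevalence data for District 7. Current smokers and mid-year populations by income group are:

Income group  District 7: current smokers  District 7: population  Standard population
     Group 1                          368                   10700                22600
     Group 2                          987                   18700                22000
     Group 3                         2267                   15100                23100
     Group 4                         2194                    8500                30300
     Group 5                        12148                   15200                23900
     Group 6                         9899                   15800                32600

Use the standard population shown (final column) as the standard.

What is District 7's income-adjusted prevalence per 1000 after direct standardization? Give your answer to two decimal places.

341.44

Income-specific rates per 1000 for District 7: 34.393, 52.781, 150.132, 258.118, 799.211, 626.519.
Standard total = 154500; weights = 0.1463, 0.1424, 0.1495, 0.1961, 0.1547, 0.2110.
Standardized rate: 0.1463×34.393 + 0.1424×52.781 + 0.1495×150.132 + 0.1961×258.118 + 0.1547×799.211 + 0.2110×626.519 = 341.4442 per 1000.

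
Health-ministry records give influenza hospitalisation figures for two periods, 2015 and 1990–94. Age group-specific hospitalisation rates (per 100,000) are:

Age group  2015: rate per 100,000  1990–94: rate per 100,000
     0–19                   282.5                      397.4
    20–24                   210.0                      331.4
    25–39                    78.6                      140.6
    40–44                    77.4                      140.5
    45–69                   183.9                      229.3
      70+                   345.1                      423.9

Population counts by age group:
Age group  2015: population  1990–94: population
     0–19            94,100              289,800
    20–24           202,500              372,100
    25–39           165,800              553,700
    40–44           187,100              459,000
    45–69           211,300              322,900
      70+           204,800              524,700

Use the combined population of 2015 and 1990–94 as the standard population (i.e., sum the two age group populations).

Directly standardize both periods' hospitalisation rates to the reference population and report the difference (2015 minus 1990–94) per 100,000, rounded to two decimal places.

Combined standard total = 3,587,800; weights = 0.1070, 0.1602, 0.2005, 0.1801, 0.1489, 0.2033.
2015: 0.1070×282.5 + 0.1602×210.0 + 0.2005×78.6 + 0.1801×77.4 + 0.1489×183.9 + 0.2033×345.1 = 191.1111 per 100,000.
1990–94: 0.1070×397.4 + 0.1602×331.4 + 0.2005×140.6 + 0.1801×140.5 + 0.1489×229.3 + 0.2033×423.9 = 269.4270 per 100,000.
Difference = 191.1111 − 269.4270 = -78.3159.

-78.32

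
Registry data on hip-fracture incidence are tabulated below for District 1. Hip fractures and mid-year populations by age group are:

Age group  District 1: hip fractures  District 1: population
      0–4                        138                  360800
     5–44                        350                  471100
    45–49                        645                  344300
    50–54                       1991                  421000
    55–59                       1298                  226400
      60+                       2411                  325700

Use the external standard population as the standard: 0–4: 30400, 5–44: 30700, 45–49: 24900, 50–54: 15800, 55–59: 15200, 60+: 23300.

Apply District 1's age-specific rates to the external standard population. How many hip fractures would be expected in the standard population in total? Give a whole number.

415

Age-specific rates per 100000 for District 1: 38.25, 74.29, 187.34, 472.92, 573.32, 740.25.
Expected hip fractures = Σ (standard pop × age-specific rate ÷ 100000)
= 30400×38.25/100000 + 30700×74.29/100000 + 24900×187.34/100000 + 15800×472.92/100000 + 15200×573.32/100000 + 23300×740.25/100000
= 11.63 + 22.81 + 46.65 + 74.72 + 87.14 + 172.48 = 415.43.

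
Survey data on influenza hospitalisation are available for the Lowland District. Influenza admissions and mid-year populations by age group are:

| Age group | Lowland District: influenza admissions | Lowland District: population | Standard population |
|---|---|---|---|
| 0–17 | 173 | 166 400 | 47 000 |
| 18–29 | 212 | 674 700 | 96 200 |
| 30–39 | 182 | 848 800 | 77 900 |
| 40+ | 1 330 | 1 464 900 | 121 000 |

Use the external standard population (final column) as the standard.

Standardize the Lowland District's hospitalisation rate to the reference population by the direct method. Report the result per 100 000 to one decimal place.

60.1

Age-specific rates per 100 000 for the Lowland District: 103.97, 31.42, 21.44, 90.79.
Standard total = 342 100; weights = 0.1374, 0.2812, 0.2277, 0.3537.
Standardized rate: 0.1374×103.97 + 0.2812×31.42 + 0.2277×21.44 + 0.3537×90.79 = 60.1146 per 100 000.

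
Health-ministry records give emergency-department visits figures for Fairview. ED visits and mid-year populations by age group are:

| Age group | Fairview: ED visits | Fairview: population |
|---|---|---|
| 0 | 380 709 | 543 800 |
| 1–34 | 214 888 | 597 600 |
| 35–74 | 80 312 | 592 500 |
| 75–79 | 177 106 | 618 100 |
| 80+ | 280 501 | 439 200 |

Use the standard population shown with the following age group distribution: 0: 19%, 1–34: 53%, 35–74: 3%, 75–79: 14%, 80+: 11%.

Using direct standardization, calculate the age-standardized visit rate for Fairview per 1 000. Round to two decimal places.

438.03

Age-specific rates per 1 000 for Fairview: 700.090, 359.585, 135.548, 286.533, 638.663.
Standard weights: 0.19, 0.53, 0.03, 0.14, 0.11.
Standardized rate: 0.1900×700.090 + 0.5300×359.585 + 0.0300×135.548 + 0.1400×286.533 + 0.1100×638.663 = 438.0312 per 1 000.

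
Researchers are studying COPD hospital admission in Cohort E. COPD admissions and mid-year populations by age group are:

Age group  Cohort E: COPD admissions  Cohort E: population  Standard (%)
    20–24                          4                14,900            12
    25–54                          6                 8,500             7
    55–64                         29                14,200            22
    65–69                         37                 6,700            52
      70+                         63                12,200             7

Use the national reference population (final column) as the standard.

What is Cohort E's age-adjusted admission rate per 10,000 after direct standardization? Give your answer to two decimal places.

Age-specific rates per 10,000 for Cohort E: 2.68, 7.06, 20.42, 55.22, 51.64.
Standard weights: 0.12, 0.07, 0.22, 0.52, 0.07.
Standardized rate: 0.1200×2.68 + 0.0700×7.06 + 0.2200×20.42 + 0.5200×55.22 + 0.0700×51.64 = 37.6404 per 10,000.

37.64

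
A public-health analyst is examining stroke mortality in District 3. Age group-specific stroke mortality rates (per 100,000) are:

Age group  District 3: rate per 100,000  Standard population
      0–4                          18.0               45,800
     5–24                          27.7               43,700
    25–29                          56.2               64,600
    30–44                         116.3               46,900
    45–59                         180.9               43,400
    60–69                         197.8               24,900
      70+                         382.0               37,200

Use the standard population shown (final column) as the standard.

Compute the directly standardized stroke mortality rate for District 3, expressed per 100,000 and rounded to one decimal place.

Standard total = 306,500; weights = 0.1494, 0.1426, 0.2108, 0.1530, 0.1416, 0.0812, 0.1214.
Standardized rate: 0.1494×18.0 + 0.1426×27.7 + 0.2108×56.2 + 0.1530×116.3 + 0.1416×180.9 + 0.0812×197.8 + 0.1214×382.0 = 124.3281 per 100,000.

124.3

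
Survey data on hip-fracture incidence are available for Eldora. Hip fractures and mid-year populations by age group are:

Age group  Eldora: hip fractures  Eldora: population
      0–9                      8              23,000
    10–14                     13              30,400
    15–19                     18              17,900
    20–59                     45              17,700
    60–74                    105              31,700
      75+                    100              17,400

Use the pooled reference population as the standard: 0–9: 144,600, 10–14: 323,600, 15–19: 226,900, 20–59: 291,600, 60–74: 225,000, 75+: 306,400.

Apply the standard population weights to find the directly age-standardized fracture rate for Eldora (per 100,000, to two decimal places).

Age-specific rates per 100,000 for Eldora: 34.78, 42.76, 100.56, 254.24, 331.23, 574.71.
Standard total = 1,518,100; weights = 0.0953, 0.2132, 0.1495, 0.1921, 0.1482, 0.2018.
Standardized rate: 0.0953×34.78 + 0.2132×42.76 + 0.1495×100.56 + 0.1921×254.24 + 0.1482×331.23 + 0.2018×574.71 = 241.3799 per 100,000.

241.38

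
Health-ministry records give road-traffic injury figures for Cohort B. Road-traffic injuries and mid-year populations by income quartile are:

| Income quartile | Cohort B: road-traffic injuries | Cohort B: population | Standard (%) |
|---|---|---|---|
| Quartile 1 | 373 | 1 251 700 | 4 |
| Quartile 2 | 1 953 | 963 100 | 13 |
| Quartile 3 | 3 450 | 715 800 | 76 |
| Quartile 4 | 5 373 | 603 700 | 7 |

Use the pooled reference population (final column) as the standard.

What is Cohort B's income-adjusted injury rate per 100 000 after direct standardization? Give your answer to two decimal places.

456.16

Income-specific rates per 100 000 for Cohort B: 29.80, 202.78, 481.98, 890.01.
Standard weights: 0.04, 0.13, 0.76, 0.07.
Standardized rate: 0.0400×29.80 + 0.1300×202.78 + 0.7600×481.98 + 0.0700×890.01 = 456.1580 per 100 000.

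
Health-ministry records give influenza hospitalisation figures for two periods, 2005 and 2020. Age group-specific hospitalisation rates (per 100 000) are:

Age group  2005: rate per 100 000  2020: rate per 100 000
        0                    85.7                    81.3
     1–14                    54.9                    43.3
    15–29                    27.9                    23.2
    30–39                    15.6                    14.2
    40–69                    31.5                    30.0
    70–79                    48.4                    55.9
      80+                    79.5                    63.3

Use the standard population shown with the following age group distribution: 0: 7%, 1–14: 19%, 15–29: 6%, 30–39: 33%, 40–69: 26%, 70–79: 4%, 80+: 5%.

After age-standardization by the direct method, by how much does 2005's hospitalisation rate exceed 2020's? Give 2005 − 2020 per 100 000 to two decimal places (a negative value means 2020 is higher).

4.16

Standard weights: 0.07, 0.19, 0.06, 0.33, 0.26, 0.04, 0.05.
2005: 0.0700×85.7 + 0.1900×54.9 + 0.0600×27.9 + 0.3300×15.6 + 0.2600×31.5 + 0.0400×48.4 + 0.0500×79.5 = 37.3530 per 100 000.
2020: 0.0700×81.3 + 0.1900×43.3 + 0.0600×23.2 + 0.3300×14.2 + 0.2600×30.0 + 0.0400×55.9 + 0.0500×63.3 = 33.1970 per 100 000.
Difference = 37.3530 − 33.1970 = 4.1560.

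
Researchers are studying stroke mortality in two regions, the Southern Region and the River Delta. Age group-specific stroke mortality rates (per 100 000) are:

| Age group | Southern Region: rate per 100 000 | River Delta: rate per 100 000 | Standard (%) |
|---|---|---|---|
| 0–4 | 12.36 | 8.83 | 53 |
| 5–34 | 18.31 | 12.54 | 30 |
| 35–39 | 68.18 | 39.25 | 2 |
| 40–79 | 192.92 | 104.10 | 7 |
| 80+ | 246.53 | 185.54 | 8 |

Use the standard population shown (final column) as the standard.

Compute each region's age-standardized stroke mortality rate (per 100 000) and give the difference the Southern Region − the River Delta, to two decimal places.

15.28

Standard weights: 0.53, 0.30, 0.02, 0.07, 0.08.
The Southern Region: 0.5300×12.36 + 0.3000×18.31 + 0.0200×68.18 + 0.0700×192.92 + 0.0800×246.53 = 46.6342 per 100 000.
The River Delta: 0.5300×8.83 + 0.3000×12.54 + 0.0200×39.25 + 0.0700×104.10 + 0.0800×185.54 = 31.3571 per 100 000.
Difference = 46.6342 − 31.3571 = 15.2771.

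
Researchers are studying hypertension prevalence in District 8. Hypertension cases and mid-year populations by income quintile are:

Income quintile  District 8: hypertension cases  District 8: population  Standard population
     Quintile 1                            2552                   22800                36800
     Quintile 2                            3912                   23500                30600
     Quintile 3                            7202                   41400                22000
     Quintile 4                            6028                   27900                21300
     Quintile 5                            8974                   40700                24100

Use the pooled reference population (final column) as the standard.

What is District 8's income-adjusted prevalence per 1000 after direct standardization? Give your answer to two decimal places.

Income-specific rates per 1000 for District 8: 111.930, 166.468, 173.961, 216.057, 220.491.
Standard total = 134800; weights = 0.2730, 0.2270, 0.1632, 0.1580, 0.1788.
Standardized rate: 0.2730×111.930 + 0.2270×166.468 + 0.1632×173.961 + 0.1580×216.057 + 0.1788×220.491 = 170.2964 per 1000.

170.30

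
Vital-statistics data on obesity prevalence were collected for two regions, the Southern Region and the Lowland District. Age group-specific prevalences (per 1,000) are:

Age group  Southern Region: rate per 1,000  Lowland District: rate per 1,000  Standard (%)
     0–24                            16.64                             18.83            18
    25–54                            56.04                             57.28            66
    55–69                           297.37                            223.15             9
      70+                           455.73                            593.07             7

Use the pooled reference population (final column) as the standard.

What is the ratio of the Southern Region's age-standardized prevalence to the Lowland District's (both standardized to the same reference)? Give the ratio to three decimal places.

Standard weights: 0.18, 0.66, 0.09, 0.07.
The Southern Region: 0.1800×16.64 + 0.6600×56.04 + 0.0900×297.37 + 0.0700×455.73 = 98.6460 per 1,000.
The Lowland District: 0.1800×18.83 + 0.6600×57.28 + 0.0900×223.15 + 0.0700×593.07 = 102.7926 per 1,000.
Ratio = 98.6460 ÷ 102.7926 = 0.95966.

0.960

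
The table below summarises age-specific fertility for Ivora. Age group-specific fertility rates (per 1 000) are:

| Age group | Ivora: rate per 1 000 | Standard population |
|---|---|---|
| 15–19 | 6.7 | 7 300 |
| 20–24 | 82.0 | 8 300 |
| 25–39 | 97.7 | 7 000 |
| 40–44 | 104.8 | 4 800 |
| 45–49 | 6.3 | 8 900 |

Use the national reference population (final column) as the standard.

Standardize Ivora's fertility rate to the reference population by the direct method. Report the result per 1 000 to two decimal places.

54.34

Standard total = 36 300; weights = 0.2011, 0.2287, 0.1928, 0.1322, 0.2452.
Standardized rate: 0.2011×6.7 + 0.2287×82.0 + 0.1928×97.7 + 0.1322×104.8 + 0.2452×6.3 = 54.3394 per 1 000.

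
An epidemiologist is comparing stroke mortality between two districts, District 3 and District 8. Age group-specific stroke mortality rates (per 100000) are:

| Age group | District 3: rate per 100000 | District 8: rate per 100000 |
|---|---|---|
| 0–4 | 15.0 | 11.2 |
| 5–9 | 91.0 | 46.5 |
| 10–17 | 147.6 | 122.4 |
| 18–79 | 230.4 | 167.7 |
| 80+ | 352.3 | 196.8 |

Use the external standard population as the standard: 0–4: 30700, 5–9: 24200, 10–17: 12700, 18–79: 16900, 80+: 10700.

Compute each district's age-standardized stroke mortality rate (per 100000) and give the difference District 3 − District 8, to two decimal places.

44.51

Standard total = 95200; weights = 0.3225, 0.2542, 0.1334, 0.1775, 0.1124.
District 3: 0.3225×15.0 + 0.2542×91.0 + 0.1334×147.6 + 0.1775×230.4 + 0.1124×352.3 = 128.1575 per 100000.
District 8: 0.3225×11.2 + 0.2542×46.5 + 0.1334×122.4 + 0.1775×167.7 + 0.1124×196.8 = 83.6503 per 100000.
Difference = 128.1575 − 83.6503 = 44.5071.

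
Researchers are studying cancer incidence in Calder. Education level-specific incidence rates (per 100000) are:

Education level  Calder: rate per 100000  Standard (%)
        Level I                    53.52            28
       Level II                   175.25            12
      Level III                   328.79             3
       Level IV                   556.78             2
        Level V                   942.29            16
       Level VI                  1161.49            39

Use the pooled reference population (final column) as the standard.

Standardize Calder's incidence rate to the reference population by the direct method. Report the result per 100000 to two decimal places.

Standard weights: 0.28, 0.12, 0.03, 0.02, 0.16, 0.39.
Standardized rate: 0.2800×53.52 + 0.1200×175.25 + 0.0300×328.79 + 0.0200×556.78 + 0.1600×942.29 + 0.3900×1161.49 = 660.7624 per 100000.

660.76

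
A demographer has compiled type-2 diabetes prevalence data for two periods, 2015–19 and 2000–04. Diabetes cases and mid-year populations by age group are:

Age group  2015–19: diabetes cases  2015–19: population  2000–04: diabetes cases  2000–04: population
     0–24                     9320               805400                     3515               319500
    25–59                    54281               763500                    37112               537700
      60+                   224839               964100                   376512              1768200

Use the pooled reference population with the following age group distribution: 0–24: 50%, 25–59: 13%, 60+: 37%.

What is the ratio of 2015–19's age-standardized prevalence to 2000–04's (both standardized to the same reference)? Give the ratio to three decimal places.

Age-specific rates per 1000 for 2015–19: 11.572, 71.095, 233.211.
For 2000–04: 11.002, 69.020, 212.935.
Standard weights: 0.50, 0.13, 0.37.
2015–19: 0.5000×11.572 + 0.1300×71.095 + 0.3700×233.211 = 101.3165 per 1000.
2000–04: 0.5000×11.002 + 0.1300×69.020 + 0.3700×212.935 = 93.2594 per 1000.
Ratio = 101.3165 ÷ 93.2594 = 1.08639.

1.086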